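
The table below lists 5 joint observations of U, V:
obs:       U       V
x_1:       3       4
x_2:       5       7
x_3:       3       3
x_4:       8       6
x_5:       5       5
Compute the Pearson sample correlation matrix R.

Step 1 — column means:
  mean(U) = (3 + 5 + 3 + 8 + 5) / 5 = 24/5 = 4.8
  mean(V) = (4 + 7 + 3 + 6 + 5) / 5 = 25/5 = 5

Step 2 — sample variances and covariances s[i,j] = (1/(n-1)) · Σ_k (x_{k,i} - mean_i) · (x_{k,j} - mean_j), with n-1 = 4:
  s[U,U] = ((-1.8)·(-1.8) + (0.2)·(0.2) + (-1.8)·(-1.8) + (3.2)·(3.2) + (0.2)·(0.2)) / 4 = 16.8/4 = 4.2
  s[U,V] = ((-1.8)·(-1) + (0.2)·(2) + (-1.8)·(-2) + (3.2)·(1) + (0.2)·(0)) / 4 = 9/4 = 2.25
  s[V,V] = ((-1)·(-1) + (2)·(2) + (-2)·(-2) + (1)·(1) + (0)·(0)) / 4 = 10/4 = 2.5
  Sample standard deviations s_i = √(s[i,i]):
  s(U) = √(4.2) = 2.0494
  s(V) = √(2.5) = 1.5811

Step 3 — r_{ij} = s_{ij} / (s_i · s_j):
  r[U,U] = 1 (diagonal).
  r[U,V] = 2.25 / (2.0494 · 1.5811) = 2.25 / 3.2404 = 0.6944
  r[V,V] = 1 (diagonal).

R is symmetric with unit diagonal. Assembling:

R = [[1, 0.6944],
 [0.6944, 1]]


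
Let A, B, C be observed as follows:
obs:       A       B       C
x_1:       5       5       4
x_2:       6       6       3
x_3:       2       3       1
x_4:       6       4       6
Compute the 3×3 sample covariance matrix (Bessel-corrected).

Step 1 — column means:
  mean(A) = (5 + 6 + 2 + 6) / 4 = 19/4 = 4.75
  mean(B) = (5 + 6 + 3 + 4) / 4 = 18/4 = 4.5
  mean(C) = (4 + 3 + 1 + 6) / 4 = 14/4 = 3.5

Step 2 — sample covariance S[i,j] = (1/(n-1)) · Σ_k (x_{k,i} - mean_i) · (x_{k,j} - mean_j), with n-1 = 3.
  S[A,A] = ((0.25)·(0.25) + (1.25)·(1.25) + (-2.75)·(-2.75) + (1.25)·(1.25)) / 3 = 10.75/3 = 3.5833
  S[A,B] = ((0.25)·(0.5) + (1.25)·(1.5) + (-2.75)·(-1.5) + (1.25)·(-0.5)) / 3 = 5.5/3 = 1.8333
  S[A,C] = ((0.25)·(0.5) + (1.25)·(-0.5) + (-2.75)·(-2.5) + (1.25)·(2.5)) / 3 = 9.5/3 = 3.1667
  S[B,B] = ((0.5)·(0.5) + (1.5)·(1.5) + (-1.5)·(-1.5) + (-0.5)·(-0.5)) / 3 = 5/3 = 1.6667
  S[B,C] = ((0.5)·(0.5) + (1.5)·(-0.5) + (-1.5)·(-2.5) + (-0.5)·(2.5)) / 3 = 2/3 = 0.6667
  S[C,C] = ((0.5)·(0.5) + (-0.5)·(-0.5) + (-2.5)·(-2.5) + (2.5)·(2.5)) / 3 = 13/3 = 4.3333

S is symmetric (S[j,i] = S[i,j]). Assembling:

S = [[3.5833, 1.8333, 3.1667],
 [1.8333, 1.6667, 0.6667],
 [3.1667, 0.6667, 4.3333]]


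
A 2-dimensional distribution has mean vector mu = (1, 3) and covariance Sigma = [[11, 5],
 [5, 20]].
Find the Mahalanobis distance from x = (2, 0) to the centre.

Step 1 — centre the observation: (x - mu) = (1, -3).

Step 2 — invert Sigma. det(Sigma) = 11·20 - (5)² = 195.
  Sigma^{-1} = (1/det) · [[d, -b], [-b, a]] = [[0.1026, -0.0256],
 [-0.0256, 0.0564]].

Step 3 — form the quadratic (x - mu)^T · Sigma^{-1} · (x - mu):
  Sigma^{-1} · (x - mu) = (0.1795, -0.1949).
  (x - mu)^T · [Sigma^{-1} · (x - mu)] = (1)·(0.1795) + (-3)·(-0.1949) = 0.7641.

Step 4 — take square root: d = √(0.7641) ≈ 0.8741.

d(x, mu) = √(0.7641) ≈ 0.8741


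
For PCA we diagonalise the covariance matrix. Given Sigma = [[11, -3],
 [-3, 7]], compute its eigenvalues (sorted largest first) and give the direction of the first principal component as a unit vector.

Step 1 — characteristic polynomial of 2×2 Sigma:
  det(Sigma - λI) = λ² - trace · λ + det = 0.
  trace = 11 + 7 = 18, det = 11·7 - (-3)² = 68.
Step 2 — discriminant:
  Δ = trace² - 4·det = 324 - 272 = 52.
Step 3 — eigenvalues:
  λ = (trace ± √Δ)/2 = (18 ± 7.2111)/2,
  λ_1 = 12.6056,  λ_2 = 5.3944.

Step 4 — unit eigenvector for λ_1: solve (Sigma - λ_1 I)v = 0. First row:
  (11 - 12.6056)·v_x + (-3)·v_y = 0, i.e. (-1.6056)·v_x + (-3)·v_y = 0,
  so v ∝ (b, λ_1 - a) = (-3, 1.6056); multiply by -1 so the first entry is positive: u = (3, -1.6056).
  ||u|| = √((3)² + (-1.6056)²) = √(11.5778) ≈ 3.4026,
  v_1 = u/||u|| ≈ (0.8817, -0.4719) (||v_1|| = 1).

λ_1 = 12.6056,  λ_2 = 5.3944;  v_1 ≈ (0.8817, -0.4719)


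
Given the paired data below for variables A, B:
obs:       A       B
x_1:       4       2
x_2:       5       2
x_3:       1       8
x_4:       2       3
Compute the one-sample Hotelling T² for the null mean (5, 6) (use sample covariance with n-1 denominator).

Step 1 — sample mean vector:
  mean(A) = (4 + 5 + 1 + 2) / 4 = 12/4 = 3
  mean(B) = (2 + 2 + 8 + 3) / 4 = 15/4 = 3.75
  x̄ = (3, 3.75),  deviation x̄ - mu_0 = (3, 3.75) - (5, 6) = (-2, -2.25).

Step 2 — sample covariance matrix, S[i,j] = (1/(n-1)) · Σ_k (x_{k,i} - mean_i) · (x_{k,j} - mean_j), divisor n-1 = 3:
  S[A,A] = ((1)·(1) + (2)·(2) + (-2)·(-2) + (-1)·(-1)) / 3 = 10/3 = 3.3333
  S[A,B] = ((1)·(-1.75) + (2)·(-1.75) + (-2)·(4.25) + (-1)·(-0.75)) / 3 = -13/3 = -4.3333
  S[B,B] = ((-1.75)·(-1.75) + (-1.75)·(-1.75) + (4.25)·(4.25) + (-0.75)·(-0.75)) / 3 = 24.75/3 = 8.25
  S = [[3.3333, -4.3333],
 [-4.3333, 8.25]].

Step 3 — invert S. det(S) = 3.3333·8.25 - (-4.3333)² = 8.7222.
  S^{-1} = (1/det) · [[d, -b], [-b, a]] = [[0.9459, 0.4968],
 [0.4968, 0.3822]].

Step 4 — quadratic form (x̄ - mu_0)^T · S^{-1} · (x̄ - mu_0):
  S^{-1} · (x̄ - mu_0) = (-3.0096, -1.8535),
  (x̄ - mu_0)^T · [...] = (-2)·(-3.0096) + (-2.25)·(-1.8535) = 10.1895.

Step 5 — scale by n: T² = 4 · 10.1895 = 40.758.

T² ≈ 40.758


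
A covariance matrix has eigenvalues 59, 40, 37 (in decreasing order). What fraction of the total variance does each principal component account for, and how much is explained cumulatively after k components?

Step 1 — total variance = trace(Sigma) = Σ λ_i = 59 + 40 + 37 = 136.

Step 2 — fraction explained by component i = λ_i / Σ λ:
  PC1: 59/136 = 0.4338
  PC2: 40/136 = 0.2941
  PC3: 37/136 = 0.2721

Step 3 — cumulative fraction after k components = (λ_1 + ... + λ_k) / Σ λ:
  k = 1: 59/136 = 0.4338
  k = 2: (59 + 40)/136 = 99/136 = 0.7279
  k = 3: (59 + 40 + 37)/136 = 136/136 = 1

Summary (fraction, with percent):

explained: PC1 0.4338 (43.38%), PC2 0.2941 (29.41%), PC3 0.2721 (27.21%);  cumulative: 0.4338, 0.7279, 1


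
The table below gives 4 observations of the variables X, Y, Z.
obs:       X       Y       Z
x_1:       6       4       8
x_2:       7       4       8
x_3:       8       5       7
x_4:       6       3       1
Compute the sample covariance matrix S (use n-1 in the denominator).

Step 1 — column means:
  mean(X) = (6 + 7 + 8 + 6) / 4 = 27/4 = 6.75
  mean(Y) = (4 + 4 + 5 + 3) / 4 = 16/4 = 4
  mean(Z) = (8 + 8 + 7 + 1) / 4 = 24/4 = 6

Step 2 — sample covariance S[i,j] = (1/(n-1)) · Σ_k (x_{k,i} - mean_i) · (x_{k,j} - mean_j), with n-1 = 3.
  S[X,X] = ((-0.75)·(-0.75) + (0.25)·(0.25) + (1.25)·(1.25) + (-0.75)·(-0.75)) / 3 = 2.75/3 = 0.9167
  S[X,Y] = ((-0.75)·(0) + (0.25)·(0) + (1.25)·(1) + (-0.75)·(-1)) / 3 = 2/3 = 0.6667
  S[X,Z] = ((-0.75)·(2) + (0.25)·(2) + (1.25)·(1) + (-0.75)·(-5)) / 3 = 4/3 = 1.3333
  S[Y,Y] = ((0)·(0) + (0)·(0) + (1)·(1) + (-1)·(-1)) / 3 = 2/3 = 0.6667
  S[Y,Z] = ((0)·(2) + (0)·(2) + (1)·(1) + (-1)·(-5)) / 3 = 6/3 = 2
  S[Z,Z] = ((2)·(2) + (2)·(2) + (1)·(1) + (-5)·(-5)) / 3 = 34/3 = 11.3333

S is symmetric (S[j,i] = S[i,j]). Assembling:

S = [[0.9167, 0.6667, 1.3333],
 [0.6667, 0.6667, 2],
 [1.3333, 2, 11.3333]]


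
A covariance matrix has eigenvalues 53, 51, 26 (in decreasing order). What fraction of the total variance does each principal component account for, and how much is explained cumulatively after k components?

Step 1 — total variance = trace(Sigma) = Σ λ_i = 53 + 51 + 26 = 130.

Step 2 — fraction explained by component i = λ_i / Σ λ:
  PC1: 53/130 = 0.4077
  PC2: 51/130 = 0.3923
  PC3: 26/130 = 0.2

Step 3 — cumulative fraction after k components = (λ_1 + ... + λ_k) / Σ λ:
  k = 1: 53/130 = 0.4077
  k = 2: (53 + 51)/130 = 104/130 = 0.8
  k = 3: (53 + 51 + 26)/130 = 130/130 = 1

Summary (fraction, with percent):

explained: PC1 0.4077 (40.77%), PC2 0.3923 (39.23%), PC3 0.2 (20%);  cumulative: 0.4077, 0.8, 1


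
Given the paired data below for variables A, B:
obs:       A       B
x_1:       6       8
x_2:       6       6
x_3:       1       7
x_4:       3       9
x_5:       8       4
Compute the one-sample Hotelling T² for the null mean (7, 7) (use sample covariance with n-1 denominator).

Step 1 — sample mean vector:
  mean(A) = (6 + 6 + 1 + 3 + 8) / 5 = 24/5 = 4.8
  mean(B) = (8 + 6 + 7 + 9 + 4) / 5 = 34/5 = 6.8
  x̄ = (4.8, 6.8),  deviation x̄ - mu_0 = (4.8, 6.8) - (7, 7) = (-2.2, -0.2).

Step 2 — sample covariance matrix, S[i,j] = (1/(n-1)) · Σ_k (x_{k,i} - mean_i) · (x_{k,j} - mean_j), divisor n-1 = 4:
  S[A,A] = ((1.2)·(1.2) + (1.2)·(1.2) + (-3.8)·(-3.8) + (-1.8)·(-1.8) + (3.2)·(3.2)) / 4 = 30.8/4 = 7.7
  S[A,B] = ((1.2)·(1.2) + (1.2)·(-0.8) + (-3.8)·(0.2) + (-1.8)·(2.2) + (3.2)·(-2.8)) / 4 = -13.2/4 = -3.3
  S[B,B] = ((1.2)·(1.2) + (-0.8)·(-0.8) + (0.2)·(0.2) + (2.2)·(2.2) + (-2.8)·(-2.8)) / 4 = 14.8/4 = 3.7
  S = [[7.7, -3.3],
 [-3.3, 3.7]].

Step 3 — invert S. det(S) = 7.7·3.7 - (-3.3)² = 17.6.
  S^{-1} = (1/det) · [[d, -b], [-b, a]] = [[0.2102, 0.1875],
 [0.1875, 0.4375]].

Step 4 — quadratic form (x̄ - mu_0)^T · S^{-1} · (x̄ - mu_0):
  S^{-1} · (x̄ - mu_0) = (-0.5, -0.5),
  (x̄ - mu_0)^T · [...] = (-2.2)·(-0.5) + (-0.2)·(-0.5) = 1.2.

Step 5 — scale by n: T² = 5 · 1.2 = 6.

T² ≈ 6


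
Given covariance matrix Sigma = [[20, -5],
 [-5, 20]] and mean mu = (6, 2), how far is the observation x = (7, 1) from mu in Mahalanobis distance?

Step 1 — centre the observation: (x - mu) = (1, -1).

Step 2 — invert Sigma. det(Sigma) = 20·20 - (-5)² = 375.
  Sigma^{-1} = (1/det) · [[d, -b], [-b, a]] = [[0.0533, 0.0133],
 [0.0133, 0.0533]].

Step 3 — form the quadratic (x - mu)^T · Sigma^{-1} · (x - mu):
  Sigma^{-1} · (x - mu) = (0.04, -0.04).
  (x - mu)^T · [Sigma^{-1} · (x - mu)] = (1)·(0.04) + (-1)·(-0.04) = 0.08.

Step 4 — take square root: d = √(0.08) ≈ 0.2828.

d(x, mu) = √(0.08) ≈ 0.2828


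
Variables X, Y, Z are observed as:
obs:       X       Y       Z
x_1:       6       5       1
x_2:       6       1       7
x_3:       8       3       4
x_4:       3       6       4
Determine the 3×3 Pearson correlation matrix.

Step 1 — column means:
  mean(X) = (6 + 6 + 8 + 3) / 4 = 23/4 = 5.75
  mean(Y) = (5 + 1 + 3 + 6) / 4 = 15/4 = 3.75
  mean(Z) = (1 + 7 + 4 + 4) / 4 = 16/4 = 4

Step 2 — sample variances and covariances s[i,j] = (1/(n-1)) · Σ_k (x_{k,i} - mean_i) · (x_{k,j} - mean_j), with n-1 = 3:
  s[X,X] = ((0.25)·(0.25) + (0.25)·(0.25) + (2.25)·(2.25) + (-2.75)·(-2.75)) / 3 = 12.75/3 = 4.25
  s[X,Y] = ((0.25)·(1.25) + (0.25)·(-2.75) + (2.25)·(-0.75) + (-2.75)·(2.25)) / 3 = -8.25/3 = -2.75
  s[X,Z] = ((0.25)·(-3) + (0.25)·(3) + (2.25)·(0) + (-2.75)·(0)) / 3 = 0/3 = 0
  s[Y,Y] = ((1.25)·(1.25) + (-2.75)·(-2.75) + (-0.75)·(-0.75) + (2.25)·(2.25)) / 3 = 14.75/3 = 4.9167
  s[Y,Z] = ((1.25)·(-3) + (-2.75)·(3) + (-0.75)·(0) + (2.25)·(0)) / 3 = -12/3 = -4
  s[Z,Z] = ((-3)·(-3) + (3)·(3) + (0)·(0) + (0)·(0)) / 3 = 18/3 = 6
  Sample standard deviations s_i = √(s[i,i]):
  s(X) = √(4.25) = 2.0616
  s(Y) = √(4.9167) = 2.2174
  s(Z) = √(6) = 2.4495

Step 3 — r_{ij} = s_{ij} / (s_i · s_j):
  r[X,X] = 1 (diagonal).
  r[X,Y] = -2.75 / (2.0616 · 2.2174) = -2.75 / 4.5712 = -0.6016
  r[X,Z] = 0 / (2.0616 · 2.4495) = 0 / 5.0498 = 0
  r[Y,Y] = 1 (diagonal).
  r[Y,Z] = -4 / (2.2174 · 2.4495) = -4 / 5.4314 = -0.7365
  r[Z,Z] = 1 (diagonal).

R is symmetric with unit diagonal. Assembling:

R = [[1, -0.6016, 0],
 [-0.6016, 1, -0.7365],
 [0, -0.7365, 1]]


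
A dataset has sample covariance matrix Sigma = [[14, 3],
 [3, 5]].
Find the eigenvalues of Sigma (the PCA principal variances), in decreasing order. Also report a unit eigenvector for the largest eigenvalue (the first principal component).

Step 1 — characteristic polynomial of 2×2 Sigma:
  det(Sigma - λI) = λ² - trace · λ + det = 0.
  trace = 14 + 5 = 19, det = 14·5 - (3)² = 61.
Step 2 — discriminant:
  Δ = trace² - 4·det = 361 - 244 = 117.
Step 3 — eigenvalues:
  λ = (trace ± √Δ)/2 = (19 ± 10.8167)/2,
  λ_1 = 14.9083,  λ_2 = 4.0917.

Step 4 — unit eigenvector for λ_1: solve (Sigma - λ_1 I)v = 0. First row:
  (14 - 14.9083)·v_x + (3)·v_y = 0, i.e. (-0.9083)·v_x + (3)·v_y = 0,
  so v ∝ (b, λ_1 - a) = (3, 0.9083) = u.
  ||u|| = √((3)² + (0.9083)²) = √(9.8251) ≈ 3.1345,
  v_1 = u/||u|| ≈ (0.9571, 0.2898) (||v_1|| = 1).

λ_1 = 14.9083,  λ_2 = 4.0917;  v_1 ≈ (0.9571, 0.2898)


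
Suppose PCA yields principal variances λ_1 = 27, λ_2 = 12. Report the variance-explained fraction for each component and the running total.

Step 1 — total variance = trace(Sigma) = Σ λ_i = 27 + 12 = 39.

Step 2 — fraction explained by component i = λ_i / Σ λ:
  PC1: 27/39 = 0.6923
  PC2: 12/39 = 0.3077

Step 3 — cumulative fraction after k components = (λ_1 + ... + λ_k) / Σ λ:
  k = 1: 27/39 = 0.6923
  k = 2: (27 + 12)/39 = 39/39 = 1

Summary (fraction, with percent):

explained: PC1 0.6923 (69.23%), PC2 0.3077 (30.77%);  cumulative: 0.6923, 1


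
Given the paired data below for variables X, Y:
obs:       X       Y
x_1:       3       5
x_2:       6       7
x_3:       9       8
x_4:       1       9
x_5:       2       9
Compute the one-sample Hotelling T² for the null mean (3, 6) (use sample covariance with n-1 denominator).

Step 1 — sample mean vector:
  mean(X) = (3 + 6 + 9 + 1 + 2) / 5 = 21/5 = 4.2
  mean(Y) = (5 + 7 + 8 + 9 + 9) / 5 = 38/5 = 7.6
  x̄ = (4.2, 7.6),  deviation x̄ - mu_0 = (4.2, 7.6) - (3, 6) = (1.2, 1.6).

Step 2 — sample covariance matrix, S[i,j] = (1/(n-1)) · Σ_k (x_{k,i} - mean_i) · (x_{k,j} - mean_j), divisor n-1 = 4:
  S[X,X] = ((-1.2)·(-1.2) + (1.8)·(1.8) + (4.8)·(4.8) + (-3.2)·(-3.2) + (-2.2)·(-2.2)) / 4 = 42.8/4 = 10.7
  S[X,Y] = ((-1.2)·(-2.6) + (1.8)·(-0.6) + (4.8)·(0.4) + (-3.2)·(1.4) + (-2.2)·(1.4)) / 4 = -3.6/4 = -0.9
  S[Y,Y] = ((-2.6)·(-2.6) + (-0.6)·(-0.6) + (0.4)·(0.4) + (1.4)·(1.4) + (1.4)·(1.4)) / 4 = 11.2/4 = 2.8
  S = [[10.7, -0.9],
 [-0.9, 2.8]].

Step 3 — invert S. det(S) = 10.7·2.8 - (-0.9)² = 29.15.
  S^{-1} = (1/det) · [[d, -b], [-b, a]] = [[0.0961, 0.0309],
 [0.0309, 0.3671]].

Step 4 — quadratic form (x̄ - mu_0)^T · S^{-1} · (x̄ - mu_0):
  S^{-1} · (x̄ - mu_0) = (0.1647, 0.6244),
  (x̄ - mu_0)^T · [...] = (1.2)·(0.1647) + (1.6)·(0.6244) = 1.1966.

Step 5 — scale by n: T² = 5 · 1.1966 = 5.9828.

T² ≈ 5.9828


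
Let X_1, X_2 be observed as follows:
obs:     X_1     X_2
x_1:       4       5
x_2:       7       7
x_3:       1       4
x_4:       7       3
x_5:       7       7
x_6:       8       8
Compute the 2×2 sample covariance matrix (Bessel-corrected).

Step 1 — column means:
  mean(X_1) = (4 + 7 + 1 + 7 + 7 + 8) / 6 = 34/6 = 5.6667
  mean(X_2) = (5 + 7 + 4 + 3 + 7 + 8) / 6 = 34/6 = 5.6667

Step 2 — sample covariance S[i,j] = (1/(n-1)) · Σ_k (x_{k,i} - mean_i) · (x_{k,j} - mean_j), with n-1 = 5.
  S[X_1,X_1] = ((-1.6667)·(-1.6667) + (1.3333)·(1.3333) + (-4.6667)·(-4.6667) + (1.3333)·(1.3333) + (1.3333)·(1.3333) + (2.3333)·(2.3333)) / 5 = 35.3333/5 = 7.0667
  S[X_1,X_2] = ((-1.6667)·(-0.6667) + (1.3333)·(1.3333) + (-4.6667)·(-1.6667) + (1.3333)·(-2.6667) + (1.3333)·(1.3333) + (2.3333)·(2.3333)) / 5 = 14.3333/5 = 2.8667
  S[X_2,X_2] = ((-0.6667)·(-0.6667) + (1.3333)·(1.3333) + (-1.6667)·(-1.6667) + (-2.6667)·(-2.6667) + (1.3333)·(1.3333) + (2.3333)·(2.3333)) / 5 = 19.3333/5 = 3.8667

S is symmetric (S[j,i] = S[i,j]). Assembling:

S = [[7.0667, 2.8667],
 [2.8667, 3.8667]]


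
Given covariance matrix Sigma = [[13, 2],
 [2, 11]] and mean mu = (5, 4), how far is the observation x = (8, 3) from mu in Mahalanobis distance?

Step 1 — centre the observation: (x - mu) = (3, -1).

Step 2 — invert Sigma. det(Sigma) = 13·11 - (2)² = 139.
  Sigma^{-1} = (1/det) · [[d, -b], [-b, a]] = [[0.0791, -0.0144],
 [-0.0144, 0.0935]].

Step 3 — form the quadratic (x - mu)^T · Sigma^{-1} · (x - mu):
  Sigma^{-1} · (x - mu) = (0.2518, -0.1367).
  (x - mu)^T · [Sigma^{-1} · (x - mu)] = (3)·(0.2518) + (-1)·(-0.1367) = 0.8921.

Step 4 — take square root: d = √(0.8921) ≈ 0.9445.

d(x, mu) = √(0.8921) ≈ 0.9445


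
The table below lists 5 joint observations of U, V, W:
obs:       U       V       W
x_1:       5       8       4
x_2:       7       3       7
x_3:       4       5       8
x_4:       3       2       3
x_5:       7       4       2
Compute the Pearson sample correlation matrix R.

Step 1 — column means:
  mean(U) = (5 + 7 + 4 + 3 + 7) / 5 = 26/5 = 5.2
  mean(V) = (8 + 3 + 5 + 2 + 4) / 5 = 22/5 = 4.4
  mean(W) = (4 + 7 + 8 + 3 + 2) / 5 = 24/5 = 4.8

Step 2 — sample variances and covariances s[i,j] = (1/(n-1)) · Σ_k (x_{k,i} - mean_i) · (x_{k,j} - mean_j), with n-1 = 4:
  s[U,U] = ((-0.2)·(-0.2) + (1.8)·(1.8) + (-1.2)·(-1.2) + (-2.2)·(-2.2) + (1.8)·(1.8)) / 4 = 12.8/4 = 3.2
  s[U,V] = ((-0.2)·(3.6) + (1.8)·(-1.4) + (-1.2)·(0.6) + (-2.2)·(-2.4) + (1.8)·(-0.4)) / 4 = 0.6/4 = 0.15
  s[U,W] = ((-0.2)·(-0.8) + (1.8)·(2.2) + (-1.2)·(3.2) + (-2.2)·(-1.8) + (1.8)·(-2.8)) / 4 = -0.8/4 = -0.2
  s[V,V] = ((3.6)·(3.6) + (-1.4)·(-1.4) + (0.6)·(0.6) + (-2.4)·(-2.4) + (-0.4)·(-0.4)) / 4 = 21.2/4 = 5.3
  s[V,W] = ((3.6)·(-0.8) + (-1.4)·(2.2) + (0.6)·(3.2) + (-2.4)·(-1.8) + (-0.4)·(-2.8)) / 4 = 1.4/4 = 0.35
  s[W,W] = ((-0.8)·(-0.8) + (2.2)·(2.2) + (3.2)·(3.2) + (-1.8)·(-1.8) + (-2.8)·(-2.8)) / 4 = 26.8/4 = 6.7
  Sample standard deviations s_i = √(s[i,i]):
  s(U) = √(3.2) = 1.7889
  s(V) = √(5.3) = 2.3022
  s(W) = √(6.7) = 2.5884

Step 3 — r_{ij} = s_{ij} / (s_i · s_j):
  r[U,U] = 1 (diagonal).
  r[U,V] = 0.15 / (1.7889 · 2.3022) = 0.15 / 4.1183 = 0.0364
  r[U,W] = -0.2 / (1.7889 · 2.5884) = -0.2 / 4.6303 = -0.0432
  r[V,V] = 1 (diagonal).
  r[V,W] = 0.35 / (2.3022 · 2.5884) = 0.35 / 5.959 = 0.0587
  r[W,W] = 1 (diagonal).

R is symmetric with unit diagonal. Assembling:

R = [[1, 0.0364, -0.0432],
 [0.0364, 1, 0.0587],
 [-0.0432, 0.0587, 1]]


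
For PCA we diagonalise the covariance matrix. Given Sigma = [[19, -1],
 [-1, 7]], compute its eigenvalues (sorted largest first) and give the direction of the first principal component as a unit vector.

Step 1 — characteristic polynomial of 2×2 Sigma:
  det(Sigma - λI) = λ² - trace · λ + det = 0.
  trace = 19 + 7 = 26, det = 19·7 - (-1)² = 132.
Step 2 — discriminant:
  Δ = trace² - 4·det = 676 - 528 = 148.
Step 3 — eigenvalues:
  λ = (trace ± √Δ)/2 = (26 ± 12.1655)/2,
  λ_1 = 19.0828,  λ_2 = 6.9172.

Step 4 — unit eigenvector for λ_1: solve (Sigma - λ_1 I)v = 0. First row:
  (19 - 19.0828)·v_x + (-1)·v_y = 0, i.e. (-0.0828)·v_x + (-1)·v_y = 0,
  so v ∝ (b, λ_1 - a) = (-1, 0.0828); multiply by -1 so the first entry is positive: u = (1, -0.0828).
  ||u|| = √((1)² + (-0.0828)²) = √(1.0068) ≈ 1.0034,
  v_1 = u/||u|| ≈ (0.9966, -0.0825) (||v_1|| = 1).

λ_1 = 19.0828,  λ_2 = 6.9172;  v_1 ≈ (0.9966, -0.0825)


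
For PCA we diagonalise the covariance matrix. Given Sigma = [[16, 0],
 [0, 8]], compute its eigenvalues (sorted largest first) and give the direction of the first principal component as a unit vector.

Step 1 — characteristic polynomial of 2×2 Sigma:
  det(Sigma - λI) = λ² - trace · λ + det = 0.
  trace = 16 + 8 = 24, det = 16·8 - (0)² = 128.
Step 2 — discriminant:
  Δ = trace² - 4·det = 576 - 512 = 64.
Step 3 — eigenvalues:
  λ = (trace ± √Δ)/2 = (24 ± 8)/2,
  λ_1 = 16,  λ_2 = 8.

Step 4 — unit eigenvector for λ_1: Sigma is diagonal, so its eigenvectors are the coordinate axes. λ_1 = 16 is the diagonal entry on the first coordinate axis, hence
  v_1 = (1, 0) (||v_1|| = 1).

λ_1 = 16,  λ_2 = 8;  v_1 ≈ (1, 0)


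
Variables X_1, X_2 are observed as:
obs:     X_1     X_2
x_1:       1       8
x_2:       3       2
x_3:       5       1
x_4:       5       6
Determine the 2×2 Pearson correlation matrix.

Step 1 — column means:
  mean(X_1) = (1 + 3 + 5 + 5) / 4 = 14/4 = 3.5
  mean(X_2) = (8 + 2 + 1 + 6) / 4 = 17/4 = 4.25

Step 2 — sample variances and covariances s[i,j] = (1/(n-1)) · Σ_k (x_{k,i} - mean_i) · (x_{k,j} - mean_j), with n-1 = 3:
  s[X_1,X_1] = ((-2.5)·(-2.5) + (-0.5)·(-0.5) + (1.5)·(1.5) + (1.5)·(1.5)) / 3 = 11/3 = 3.6667
  s[X_1,X_2] = ((-2.5)·(3.75) + (-0.5)·(-2.25) + (1.5)·(-3.25) + (1.5)·(1.75)) / 3 = -10.5/3 = -3.5
  s[X_2,X_2] = ((3.75)·(3.75) + (-2.25)·(-2.25) + (-3.25)·(-3.25) + (1.75)·(1.75)) / 3 = 32.75/3 = 10.9167
  Sample standard deviations s_i = √(s[i,i]):
  s(X_1) = √(3.6667) = 1.9149
  s(X_2) = √(10.9167) = 3.304

Step 3 — r_{ij} = s_{ij} / (s_i · s_j):
  r[X_1,X_1] = 1 (diagonal).
  r[X_1,X_2] = -3.5 / (1.9149 · 3.304) = -3.5 / 6.3268 = -0.5532
  r[X_2,X_2] = 1 (diagonal).

R is symmetric with unit diagonal. Assembling:

R = [[1, -0.5532],
 [-0.5532, 1]]


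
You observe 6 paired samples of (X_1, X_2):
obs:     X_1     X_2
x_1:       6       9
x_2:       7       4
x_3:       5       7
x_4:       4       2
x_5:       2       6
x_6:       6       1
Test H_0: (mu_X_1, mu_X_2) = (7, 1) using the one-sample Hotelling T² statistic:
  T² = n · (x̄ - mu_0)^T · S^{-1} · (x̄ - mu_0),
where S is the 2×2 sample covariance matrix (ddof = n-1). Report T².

Step 1 — sample mean vector:
  mean(X_1) = (6 + 7 + 5 + 4 + 2 + 6) / 6 = 30/6 = 5
  mean(X_2) = (9 + 4 + 7 + 2 + 6 + 1) / 6 = 29/6 = 4.8333
  x̄ = (5, 4.8333),  deviation x̄ - mu_0 = (5, 4.8333) - (7, 1) = (-2, 3.8333).

Step 2 — sample covariance matrix, S[i,j] = (1/(n-1)) · Σ_k (x_{k,i} - mean_i) · (x_{k,j} - mean_j), divisor n-1 = 5:
  S[X_1,X_1] = ((1)·(1) + (2)·(2) + (0)·(0) + (-1)·(-1) + (-3)·(-3) + (1)·(1)) / 5 = 16/5 = 3.2
  S[X_1,X_2] = ((1)·(4.1667) + (2)·(-0.8333) + (0)·(2.1667) + (-1)·(-2.8333) + (-3)·(1.1667) + (1)·(-3.8333)) / 5 = -2/5 = -0.4
  S[X_2,X_2] = ((4.1667)·(4.1667) + (-0.8333)·(-0.8333) + (2.1667)·(2.1667) + (-2.8333)·(-2.8333) + (1.1667)·(1.1667) + (-3.8333)·(-3.8333)) / 5 = 46.8333/5 = 9.3667
  S = [[3.2, -0.4],
 [-0.4, 9.3667]].

Step 3 — invert S. det(S) = 3.2·9.3667 - (-0.4)² = 29.8133.
  S^{-1} = (1/det) · [[d, -b], [-b, a]] = [[0.3142, 0.0134],
 [0.0134, 0.1073]].

Step 4 — quadratic form (x̄ - mu_0)^T · S^{-1} · (x̄ - mu_0):
  S^{-1} · (x̄ - mu_0) = (-0.5769, 0.3846),
  (x̄ - mu_0)^T · [...] = (-2)·(-0.5769) + (3.8333)·(0.3846) = 2.6282.

Step 5 — scale by n: T² = 6 · 2.6282 = 15.7692.

T² ≈ 15.7692


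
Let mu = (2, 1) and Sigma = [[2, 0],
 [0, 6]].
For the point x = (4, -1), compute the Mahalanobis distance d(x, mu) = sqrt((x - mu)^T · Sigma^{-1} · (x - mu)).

Step 1 — centre the observation: (x - mu) = (2, -2).

Step 2 — invert Sigma. det(Sigma) = 2·6 - (0)² = 12.
  Sigma^{-1} = (1/det) · [[d, -b], [-b, a]] = [[0.5, 0],
 [0, 0.1667]].

Step 3 — form the quadratic (x - mu)^T · Sigma^{-1} · (x - mu):
  Sigma^{-1} · (x - mu) = (1, -0.3333).
  (x - mu)^T · [Sigma^{-1} · (x - mu)] = (2)·(1) + (-2)·(-0.3333) = 2.6667.

Step 4 — take square root: d = √(2.6667) ≈ 1.633.

d(x, mu) = √(2.6667) ≈ 1.633


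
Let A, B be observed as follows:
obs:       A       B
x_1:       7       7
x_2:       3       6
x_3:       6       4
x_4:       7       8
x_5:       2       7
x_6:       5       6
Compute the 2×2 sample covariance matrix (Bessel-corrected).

Step 1 — column means:
  mean(A) = (7 + 3 + 6 + 7 + 2 + 5) / 6 = 30/6 = 5
  mean(B) = (7 + 6 + 4 + 8 + 7 + 6) / 6 = 38/6 = 6.3333

Step 2 — sample covariance S[i,j] = (1/(n-1)) · Σ_k (x_{k,i} - mean_i) · (x_{k,j} - mean_j), with n-1 = 5.
  S[A,A] = ((2)·(2) + (-2)·(-2) + (1)·(1) + (2)·(2) + (-3)·(-3) + (0)·(0)) / 5 = 22/5 = 4.4
  S[A,B] = ((2)·(0.6667) + (-2)·(-0.3333) + (1)·(-2.3333) + (2)·(1.6667) + (-3)·(0.6667) + (0)·(-0.3333)) / 5 = 1/5 = 0.2
  S[B,B] = ((0.6667)·(0.6667) + (-0.3333)·(-0.3333) + (-2.3333)·(-2.3333) + (1.6667)·(1.6667) + (0.6667)·(0.6667) + (-0.3333)·(-0.3333)) / 5 = 9.3333/5 = 1.8667

S is symmetric (S[j,i] = S[i,j]). Assembling:

S = [[4.4, 0.2],
 [0.2, 1.8667]]


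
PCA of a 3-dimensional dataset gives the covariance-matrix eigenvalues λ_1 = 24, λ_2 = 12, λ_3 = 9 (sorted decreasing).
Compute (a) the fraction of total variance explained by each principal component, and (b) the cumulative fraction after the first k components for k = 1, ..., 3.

Step 1 — total variance = trace(Sigma) = Σ λ_i = 24 + 12 + 9 = 45.

Step 2 — fraction explained by component i = λ_i / Σ λ:
  PC1: 24/45 = 0.5333
  PC2: 12/45 = 0.2667
  PC3: 9/45 = 0.2

Step 3 — cumulative fraction after k components = (λ_1 + ... + λ_k) / Σ λ:
  k = 1: 24/45 = 0.5333
  k = 2: (24 + 12)/45 = 36/45 = 0.8
  k = 3: (24 + 12 + 9)/45 = 45/45 = 1

Summary (fraction, with percent):

explained: PC1 0.5333 (53.33%), PC2 0.2667 (26.67%), PC3 0.2 (20%);  cumulative: 0.5333, 0.8, 1


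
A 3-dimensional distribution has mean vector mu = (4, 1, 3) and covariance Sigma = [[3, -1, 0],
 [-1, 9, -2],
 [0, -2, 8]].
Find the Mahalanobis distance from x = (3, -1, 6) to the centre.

Step 1 — centre the observation: (x - mu) = (-1, -2, 3).

Step 2 — invert Sigma (cofactor / det for 3×3, or solve directly):
  Sigma^{-1} = [[0.3469, 0.0408, 0.0102],
 [0.0408, 0.1224, 0.0306],
 [0.0102, 0.0306, 0.1327]].

Step 3 — form the quadratic (x - mu)^T · Sigma^{-1} · (x - mu):
  Sigma^{-1} · (x - mu) = (-0.398, -0.1939, 0.3265).
  (x - mu)^T · [Sigma^{-1} · (x - mu)] = (-1)·(-0.398) + (-2)·(-0.1939) + (3)·(0.3265) = 1.7653.

Step 4 — take square root: d = √(1.7653) ≈ 1.3286.

d(x, mu) = √(1.7653) ≈ 1.3286


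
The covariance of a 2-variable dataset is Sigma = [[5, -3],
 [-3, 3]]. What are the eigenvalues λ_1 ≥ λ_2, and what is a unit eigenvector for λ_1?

Step 1 — characteristic polynomial of 2×2 Sigma:
  det(Sigma - λI) = λ² - trace · λ + det = 0.
  trace = 5 + 3 = 8, det = 5·3 - (-3)² = 6.
Step 2 — discriminant:
  Δ = trace² - 4·det = 64 - 24 = 40.
Step 3 — eigenvalues:
  λ = (trace ± √Δ)/2 = (8 ± 6.3246)/2,
  λ_1 = 7.1623,  λ_2 = 0.8377.

Step 4 — unit eigenvector for λ_1: solve (Sigma - λ_1 I)v = 0. First row:
  (5 - 7.1623)·v_x + (-3)·v_y = 0, i.e. (-2.1623)·v_x + (-3)·v_y = 0,
  so v ∝ (b, λ_1 - a) = (-3, 2.1623); multiply by -1 so the first entry is positive: u = (3, -2.1623).
  ||u|| = √((3)² + (-2.1623)²) = √(13.6754) ≈ 3.698,
  v_1 = u/||u|| ≈ (0.8112, -0.5847) (||v_1|| = 1).

λ_1 = 7.1623,  λ_2 = 0.8377;  v_1 ≈ (0.8112, -0.5847)


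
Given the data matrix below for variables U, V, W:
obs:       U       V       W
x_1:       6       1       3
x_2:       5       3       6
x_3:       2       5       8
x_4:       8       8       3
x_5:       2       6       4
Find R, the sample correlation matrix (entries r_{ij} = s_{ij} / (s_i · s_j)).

Step 1 — column means:
  mean(U) = (6 + 5 + 2 + 8 + 2) / 5 = 23/5 = 4.6
  mean(V) = (1 + 3 + 5 + 8 + 6) / 5 = 23/5 = 4.6
  mean(W) = (3 + 6 + 8 + 3 + 4) / 5 = 24/5 = 4.8

Step 2 — sample variances and covariances s[i,j] = (1/(n-1)) · Σ_k (x_{k,i} - mean_i) · (x_{k,j} - mean_j), with n-1 = 4:
  s[U,U] = ((1.4)·(1.4) + (0.4)·(0.4) + (-2.6)·(-2.6) + (3.4)·(3.4) + (-2.6)·(-2.6)) / 4 = 27.2/4 = 6.8
  s[U,V] = ((1.4)·(-3.6) + (0.4)·(-1.6) + (-2.6)·(0.4) + (3.4)·(3.4) + (-2.6)·(1.4)) / 4 = 1.2/4 = 0.3
  s[U,W] = ((1.4)·(-1.8) + (0.4)·(1.2) + (-2.6)·(3.2) + (3.4)·(-1.8) + (-2.6)·(-0.8)) / 4 = -14.4/4 = -3.6
  s[V,V] = ((-3.6)·(-3.6) + (-1.6)·(-1.6) + (0.4)·(0.4) + (3.4)·(3.4) + (1.4)·(1.4)) / 4 = 29.2/4 = 7.3
  s[V,W] = ((-3.6)·(-1.8) + (-1.6)·(1.2) + (0.4)·(3.2) + (3.4)·(-1.8) + (1.4)·(-0.8)) / 4 = -1.4/4 = -0.35
  s[W,W] = ((-1.8)·(-1.8) + (1.2)·(1.2) + (3.2)·(3.2) + (-1.8)·(-1.8) + (-0.8)·(-0.8)) / 4 = 18.8/4 = 4.7
  Sample standard deviations s_i = √(s[i,i]):
  s(U) = √(6.8) = 2.6077
  s(V) = √(7.3) = 2.7019
  s(W) = √(4.7) = 2.1679

Step 3 — r_{ij} = s_{ij} / (s_i · s_j):
  r[U,U] = 1 (diagonal).
  r[U,V] = 0.3 / (2.6077 · 2.7019) = 0.3 / 7.0456 = 0.0426
  r[U,W] = -3.6 / (2.6077 · 2.1679) = -3.6 / 5.6533 = -0.6368
  r[V,V] = 1 (diagonal).
  r[V,W] = -0.35 / (2.7019 · 2.1679) = -0.35 / 5.8575 = -0.0598
  r[W,W] = 1 (diagonal).

R is symmetric with unit diagonal. Assembling:

R = [[1, 0.0426, -0.6368],
 [0.0426, 1, -0.0598],
 [-0.6368, -0.0598, 1]]


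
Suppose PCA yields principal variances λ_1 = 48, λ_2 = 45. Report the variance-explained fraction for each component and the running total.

Step 1 — total variance = trace(Sigma) = Σ λ_i = 48 + 45 = 93.

Step 2 — fraction explained by component i = λ_i / Σ λ:
  PC1: 48/93 = 0.5161
  PC2: 45/93 = 0.4839

Step 3 — cumulative fraction after k components = (λ_1 + ... + λ_k) / Σ λ:
  k = 1: 48/93 = 0.5161
  k = 2: (48 + 45)/93 = 93/93 = 1

Summary (fraction, with percent):

explained: PC1 0.5161 (51.61%), PC2 0.4839 (48.39%);  cumulative: 0.5161, 1


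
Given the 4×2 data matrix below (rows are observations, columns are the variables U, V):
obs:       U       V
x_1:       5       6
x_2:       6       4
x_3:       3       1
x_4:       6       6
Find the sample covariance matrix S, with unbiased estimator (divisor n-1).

Step 1 — column means:
  mean(U) = (5 + 6 + 3 + 6) / 4 = 20/4 = 5
  mean(V) = (6 + 4 + 1 + 6) / 4 = 17/4 = 4.25

Step 2 — sample covariance S[i,j] = (1/(n-1)) · Σ_k (x_{k,i} - mean_i) · (x_{k,j} - mean_j), with n-1 = 3.
  S[U,U] = ((0)·(0) + (1)·(1) + (-2)·(-2) + (1)·(1)) / 3 = 6/3 = 2
  S[U,V] = ((0)·(1.75) + (1)·(-0.25) + (-2)·(-3.25) + (1)·(1.75)) / 3 = 8/3 = 2.6667
  S[V,V] = ((1.75)·(1.75) + (-0.25)·(-0.25) + (-3.25)·(-3.25) + (1.75)·(1.75)) / 3 = 16.75/3 = 5.5833

S is symmetric (S[j,i] = S[i,j]). Assembling:

S = [[2, 2.6667],
 [2.6667, 5.5833]]


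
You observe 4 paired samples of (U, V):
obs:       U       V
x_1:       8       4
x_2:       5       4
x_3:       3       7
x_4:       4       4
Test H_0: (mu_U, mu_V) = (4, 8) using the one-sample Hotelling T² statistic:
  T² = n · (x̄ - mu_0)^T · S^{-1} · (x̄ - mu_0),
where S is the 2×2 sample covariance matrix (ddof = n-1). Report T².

Step 1 — sample mean vector:
  mean(U) = (8 + 5 + 3 + 4) / 4 = 20/4 = 5
  mean(V) = (4 + 4 + 7 + 4) / 4 = 19/4 = 4.75
  x̄ = (5, 4.75),  deviation x̄ - mu_0 = (5, 4.75) - (4, 8) = (1, -3.25).

Step 2 — sample covariance matrix, S[i,j] = (1/(n-1)) · Σ_k (x_{k,i} - mean_i) · (x_{k,j} - mean_j), divisor n-1 = 3:
  S[U,U] = ((3)·(3) + (0)·(0) + (-2)·(-2) + (-1)·(-1)) / 3 = 14/3 = 4.6667
  S[U,V] = ((3)·(-0.75) + (0)·(-0.75) + (-2)·(2.25) + (-1)·(-0.75)) / 3 = -6/3 = -2
  S[V,V] = ((-0.75)·(-0.75) + (-0.75)·(-0.75) + (2.25)·(2.25) + (-0.75)·(-0.75)) / 3 = 6.75/3 = 2.25
  S = [[4.6667, -2],
 [-2, 2.25]].

Step 3 — invert S. det(S) = 4.6667·2.25 - (-2)² = 6.5.
  S^{-1} = (1/det) · [[d, -b], [-b, a]] = [[0.3462, 0.3077],
 [0.3077, 0.7179]].

Step 4 — quadratic form (x̄ - mu_0)^T · S^{-1} · (x̄ - mu_0):
  S^{-1} · (x̄ - mu_0) = (-0.6538, -2.0256),
  (x̄ - mu_0)^T · [...] = (1)·(-0.6538) + (-3.25)·(-2.0256) = 5.9295.

Step 5 — scale by n: T² = 4 · 5.9295 = 23.7179.

T² ≈ 23.7179


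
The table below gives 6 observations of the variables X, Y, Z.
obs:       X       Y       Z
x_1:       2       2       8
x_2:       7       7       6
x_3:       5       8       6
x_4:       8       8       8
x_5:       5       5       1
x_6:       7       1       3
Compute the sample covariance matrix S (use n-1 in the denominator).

Step 1 — column means:
  mean(X) = (2 + 7 + 5 + 8 + 5 + 7) / 6 = 34/6 = 5.6667
  mean(Y) = (2 + 7 + 8 + 8 + 5 + 1) / 6 = 31/6 = 5.1667
  mean(Z) = (8 + 6 + 6 + 8 + 1 + 3) / 6 = 32/6 = 5.3333

Step 2 — sample covariance S[i,j] = (1/(n-1)) · Σ_k (x_{k,i} - mean_i) · (x_{k,j} - mean_j), with n-1 = 5.
  S[X,X] = ((-3.6667)·(-3.6667) + (1.3333)·(1.3333) + (-0.6667)·(-0.6667) + (2.3333)·(2.3333) + (-0.6667)·(-0.6667) + (1.3333)·(1.3333)) / 5 = 23.3333/5 = 4.6667
  S[X,Y] = ((-3.6667)·(-3.1667) + (1.3333)·(1.8333) + (-0.6667)·(2.8333) + (2.3333)·(2.8333) + (-0.6667)·(-0.1667) + (1.3333)·(-4.1667)) / 5 = 13.3333/5 = 2.6667
  S[X,Z] = ((-3.6667)·(2.6667) + (1.3333)·(0.6667) + (-0.6667)·(0.6667) + (2.3333)·(2.6667) + (-0.6667)·(-4.3333) + (1.3333)·(-2.3333)) / 5 = -3.3333/5 = -0.6667
  S[Y,Y] = ((-3.1667)·(-3.1667) + (1.8333)·(1.8333) + (2.8333)·(2.8333) + (2.8333)·(2.8333) + (-0.1667)·(-0.1667) + (-4.1667)·(-4.1667)) / 5 = 46.8333/5 = 9.3667
  S[Y,Z] = ((-3.1667)·(2.6667) + (1.8333)·(0.6667) + (2.8333)·(0.6667) + (2.8333)·(2.6667) + (-0.1667)·(-4.3333) + (-4.1667)·(-2.3333)) / 5 = 12.6667/5 = 2.5333
  S[Z,Z] = ((2.6667)·(2.6667) + (0.6667)·(0.6667) + (0.6667)·(0.6667) + (2.6667)·(2.6667) + (-4.3333)·(-4.3333) + (-2.3333)·(-2.3333)) / 5 = 39.3333/5 = 7.8667

S is symmetric (S[j,i] = S[i,j]). Assembling:

S = [[4.6667, 2.6667, -0.6667],
 [2.6667, 9.3667, 2.5333],
 [-0.6667, 2.5333, 7.8667]]


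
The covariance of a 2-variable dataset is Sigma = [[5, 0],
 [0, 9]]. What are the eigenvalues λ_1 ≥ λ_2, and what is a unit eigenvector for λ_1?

Step 1 — characteristic polynomial of 2×2 Sigma:
  det(Sigma - λI) = λ² - trace · λ + det = 0.
  trace = 5 + 9 = 14, det = 5·9 - (0)² = 45.
Step 2 — discriminant:
  Δ = trace² - 4·det = 196 - 180 = 16.
Step 3 — eigenvalues:
  λ = (trace ± √Δ)/2 = (14 ± 4)/2,
  λ_1 = 9,  λ_2 = 5.

Step 4 — unit eigenvector for λ_1: Sigma is diagonal, so its eigenvectors are the coordinate axes. λ_1 = 9 is the diagonal entry on the second coordinate axis, hence
  v_1 = (0, 1) (||v_1|| = 1).

λ_1 = 9,  λ_2 = 5;  v_1 ≈ (0, 1)


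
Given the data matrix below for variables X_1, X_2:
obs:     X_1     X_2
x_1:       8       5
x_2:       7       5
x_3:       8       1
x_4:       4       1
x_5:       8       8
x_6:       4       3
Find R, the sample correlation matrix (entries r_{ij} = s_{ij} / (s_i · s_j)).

Step 1 — column means:
  mean(X_1) = (8 + 7 + 8 + 4 + 8 + 4) / 6 = 39/6 = 6.5
  mean(X_2) = (5 + 5 + 1 + 1 + 8 + 3) / 6 = 23/6 = 3.8333

Step 2 — sample variances and covariances s[i,j] = (1/(n-1)) · Σ_k (x_{k,i} - mean_i) · (x_{k,j} - mean_j), with n-1 = 5:
  s[X_1,X_1] = ((1.5)·(1.5) + (0.5)·(0.5) + (1.5)·(1.5) + (-2.5)·(-2.5) + (1.5)·(1.5) + (-2.5)·(-2.5)) / 5 = 19.5/5 = 3.9
  s[X_1,X_2] = ((1.5)·(1.1667) + (0.5)·(1.1667) + (1.5)·(-2.8333) + (-2.5)·(-2.8333) + (1.5)·(4.1667) + (-2.5)·(-0.8333)) / 5 = 13.5/5 = 2.7
  s[X_2,X_2] = ((1.1667)·(1.1667) + (1.1667)·(1.1667) + (-2.8333)·(-2.8333) + (-2.8333)·(-2.8333) + (4.1667)·(4.1667) + (-0.8333)·(-0.8333)) / 5 = 36.8333/5 = 7.3667
  Sample standard deviations s_i = √(s[i,i]):
  s(X_1) = √(3.9) = 1.9748
  s(X_2) = √(7.3667) = 2.7142

Step 3 — r_{ij} = s_{ij} / (s_i · s_j):
  r[X_1,X_1] = 1 (diagonal).
  r[X_1,X_2] = 2.7 / (1.9748 · 2.7142) = 2.7 / 5.36 = 0.5037
  r[X_2,X_2] = 1 (diagonal).

R is symmetric with unit diagonal. Assembling:

R = [[1, 0.5037],
 [0.5037, 1]]


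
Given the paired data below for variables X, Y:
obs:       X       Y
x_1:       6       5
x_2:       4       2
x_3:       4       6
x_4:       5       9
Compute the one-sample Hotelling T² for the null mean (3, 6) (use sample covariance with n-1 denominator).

Step 1 — sample mean vector:
  mean(X) = (6 + 4 + 4 + 5) / 4 = 19/4 = 4.75
  mean(Y) = (5 + 2 + 6 + 9) / 4 = 22/4 = 5.5
  x̄ = (4.75, 5.5),  deviation x̄ - mu_0 = (4.75, 5.5) - (3, 6) = (1.75, -0.5).

Step 2 — sample covariance matrix, S[i,j] = (1/(n-1)) · Σ_k (x_{k,i} - mean_i) · (x_{k,j} - mean_j), divisor n-1 = 3:
  S[X,X] = ((1.25)·(1.25) + (-0.75)·(-0.75) + (-0.75)·(-0.75) + (0.25)·(0.25)) / 3 = 2.75/3 = 0.9167
  S[X,Y] = ((1.25)·(-0.5) + (-0.75)·(-3.5) + (-0.75)·(0.5) + (0.25)·(3.5)) / 3 = 2.5/3 = 0.8333
  S[Y,Y] = ((-0.5)·(-0.5) + (-3.5)·(-3.5) + (0.5)·(0.5) + (3.5)·(3.5)) / 3 = 25/3 = 8.3333
  S = [[0.9167, 0.8333],
 [0.8333, 8.3333]].

Step 3 — invert S. det(S) = 0.9167·8.3333 - (0.8333)² = 6.9444.
  S^{-1} = (1/det) · [[d, -b], [-b, a]] = [[1.2, -0.12],
 [-0.12, 0.132]].

Step 4 — quadratic form (x̄ - mu_0)^T · S^{-1} · (x̄ - mu_0):
  S^{-1} · (x̄ - mu_0) = (2.16, -0.276),
  (x̄ - mu_0)^T · [...] = (1.75)·(2.16) + (-0.5)·(-0.276) = 3.918.

Step 5 — scale by n: T² = 4 · 3.918 = 15.672.

T² ≈ 15.672


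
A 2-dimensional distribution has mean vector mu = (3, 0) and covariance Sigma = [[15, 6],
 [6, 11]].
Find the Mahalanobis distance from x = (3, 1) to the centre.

Step 1 — centre the observation: (x - mu) = (0, 1).

Step 2 — invert Sigma. det(Sigma) = 15·11 - (6)² = 129.
  Sigma^{-1} = (1/det) · [[d, -b], [-b, a]] = [[0.0853, -0.0465],
 [-0.0465, 0.1163]].

Step 3 — form the quadratic (x - mu)^T · Sigma^{-1} · (x - mu):
  Sigma^{-1} · (x - mu) = (-0.0465, 0.1163).
  (x - mu)^T · [Sigma^{-1} · (x - mu)] = (0)·(-0.0465) + (1)·(0.1163) = 0.1163.

Step 4 — take square root: d = √(0.1163) ≈ 0.341.

d(x, mu) = √(0.1163) ≈ 0.341


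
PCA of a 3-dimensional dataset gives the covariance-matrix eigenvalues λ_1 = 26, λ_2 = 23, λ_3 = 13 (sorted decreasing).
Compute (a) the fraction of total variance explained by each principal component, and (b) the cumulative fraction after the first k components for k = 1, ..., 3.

Step 1 — total variance = trace(Sigma) = Σ λ_i = 26 + 23 + 13 = 62.

Step 2 — fraction explained by component i = λ_i / Σ λ:
  PC1: 26/62 = 0.4194
  PC2: 23/62 = 0.371
  PC3: 13/62 = 0.2097

Step 3 — cumulative fraction after k components = (λ_1 + ... + λ_k) / Σ λ:
  k = 1: 26/62 = 0.4194
  k = 2: (26 + 23)/62 = 49/62 = 0.7903
  k = 3: (26 + 23 + 13)/62 = 62/62 = 1

Summary (fraction, with percent):

explained: PC1 0.4194 (41.94%), PC2 0.371 (37.1%), PC3 0.2097 (20.97%);  cumulative: 0.4194, 0.7903, 1


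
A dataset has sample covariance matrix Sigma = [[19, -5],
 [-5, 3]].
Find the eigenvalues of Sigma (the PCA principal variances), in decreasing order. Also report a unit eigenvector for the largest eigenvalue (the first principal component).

Step 1 — characteristic polynomial of 2×2 Sigma:
  det(Sigma - λI) = λ² - trace · λ + det = 0.
  trace = 19 + 3 = 22, det = 19·3 - (-5)² = 32.
Step 2 — discriminant:
  Δ = trace² - 4·det = 484 - 128 = 356.
Step 3 — eigenvalues:
  λ = (trace ± √Δ)/2 = (22 ± 18.868)/2,
  λ_1 = 20.434,  λ_2 = 1.566.

Step 4 — unit eigenvector for λ_1: solve (Sigma - λ_1 I)v = 0. First row:
  (19 - 20.434)·v_x + (-5)·v_y = 0, i.e. (-1.434)·v_x + (-5)·v_y = 0,
  so v ∝ (b, λ_1 - a) = (-5, 1.434); multiply by -1 so the first entry is positive: u = (5, -1.434).
  ||u|| = √((5)² + (-1.434)²) = √(27.0563) ≈ 5.2016,
  v_1 = u/||u|| ≈ (0.9612, -0.2757) (||v_1|| = 1).

λ_1 = 20.434,  λ_2 = 1.566;  v_1 ≈ (0.9612, -0.2757)


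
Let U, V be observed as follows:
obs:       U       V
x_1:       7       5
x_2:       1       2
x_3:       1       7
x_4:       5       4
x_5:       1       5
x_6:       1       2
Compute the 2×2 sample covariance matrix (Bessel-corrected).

Step 1 — column means:
  mean(U) = (7 + 1 + 1 + 5 + 1 + 1) / 6 = 16/6 = 2.6667
  mean(V) = (5 + 2 + 7 + 4 + 5 + 2) / 6 = 25/6 = 4.1667

Step 2 — sample covariance S[i,j] = (1/(n-1)) · Σ_k (x_{k,i} - mean_i) · (x_{k,j} - mean_j), with n-1 = 5.
  S[U,U] = ((4.3333)·(4.3333) + (-1.6667)·(-1.6667) + (-1.6667)·(-1.6667) + (2.3333)·(2.3333) + (-1.6667)·(-1.6667) + (-1.6667)·(-1.6667)) / 5 = 35.3333/5 = 7.0667
  S[U,V] = ((4.3333)·(0.8333) + (-1.6667)·(-2.1667) + (-1.6667)·(2.8333) + (2.3333)·(-0.1667) + (-1.6667)·(0.8333) + (-1.6667)·(-2.1667)) / 5 = 4.3333/5 = 0.8667
  S[V,V] = ((0.8333)·(0.8333) + (-2.1667)·(-2.1667) + (2.8333)·(2.8333) + (-0.1667)·(-0.1667) + (0.8333)·(0.8333) + (-2.1667)·(-2.1667)) / 5 = 18.8333/5 = 3.7667

S is symmetric (S[j,i] = S[i,j]). Assembling:

S = [[7.0667, 0.8667],
 [0.8667, 3.7667]]


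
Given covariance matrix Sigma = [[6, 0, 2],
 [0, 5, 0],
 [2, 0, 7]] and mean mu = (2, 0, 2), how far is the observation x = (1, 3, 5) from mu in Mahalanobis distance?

Step 1 — centre the observation: (x - mu) = (-1, 3, 3).

Step 2 — invert Sigma (cofactor / det for 3×3, or solve directly):
  Sigma^{-1} = [[0.1842, 0, -0.0526],
 [0, 0.2, 0],
 [-0.0526, 0, 0.1579]].

Step 3 — form the quadratic (x - mu)^T · Sigma^{-1} · (x - mu):
  Sigma^{-1} · (x - mu) = (-0.3421, 0.6, 0.5263).
  (x - mu)^T · [Sigma^{-1} · (x - mu)] = (-1)·(-0.3421) + (3)·(0.6) + (3)·(0.5263) = 3.7211.

Step 4 — take square root: d = √(3.7211) ≈ 1.929.

d(x, mu) = √(3.7211) ≈ 1.929
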